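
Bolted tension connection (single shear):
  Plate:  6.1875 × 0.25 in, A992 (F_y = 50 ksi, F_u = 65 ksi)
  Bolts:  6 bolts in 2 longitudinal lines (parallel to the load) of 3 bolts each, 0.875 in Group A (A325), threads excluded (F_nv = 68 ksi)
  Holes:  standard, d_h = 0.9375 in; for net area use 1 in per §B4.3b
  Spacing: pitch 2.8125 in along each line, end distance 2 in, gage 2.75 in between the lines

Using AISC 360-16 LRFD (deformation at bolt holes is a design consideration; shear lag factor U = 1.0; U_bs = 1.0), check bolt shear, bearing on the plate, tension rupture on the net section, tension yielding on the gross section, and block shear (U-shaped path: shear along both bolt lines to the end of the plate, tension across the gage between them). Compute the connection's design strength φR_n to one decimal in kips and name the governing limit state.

51.0 kips (net-section rupture governs)

Bolt shear: A_b = π(0.875)²/4 = 0.60132 in². φR_n = 0.75 × 68 × 0.60132 × 6 × 1 = 184.0 kips.
Bearing (0.25 in plate, F_u = 65 ksi): end bolts L_c = 2 − 0.9375/2 = 1.53125, R_n = min(1.2×1.53125×0.25×65, 2.4×0.875×0.25×65) = 29.859 kips/bolt; interior L_c = 2.8125 − 0.9375 = 1.875, R_n = 34.125 kips/bolt. φR_n = 0.75 × (2×29.859 + 4×34.125) = 147.2 kips.
Tension rupture (net): A_n = (6.1875 − 2×1)×0.25 = 1.0469 in² (U = 1.0, A_e = A_n). φR_n = 0.75 × 65 × 1.0469 = 51.0 kips.
Tension yield (gross): A_g = 6.1875×0.25 = 1.5469 in². φR_n = 0.90 × 50 × 1.5469 = 69.6 kips.
Block shear: shear path 2×[2+2×2.8125] = 2×7.625 in, A_gv = 3.8125, A_nv = 2×(7.625 − 2.5×1)×0.25 = 2.5625 in²; tension across gage: (2.75 − 1×1)×0.25 = 0.4375 in². R_n = min(0.6×65×2.5625, 0.6×50×3.8125) + 1.0×65×0.4375 = min(99.938, 114.38) + 28.438 = 128.38 kips. φR_n = 0.75 × 128.38 = 96.3 kips.
Governing: min(184.0, 147.2, 51.0, 69.6, 96.3) = 51.0 kips → net-section rupture.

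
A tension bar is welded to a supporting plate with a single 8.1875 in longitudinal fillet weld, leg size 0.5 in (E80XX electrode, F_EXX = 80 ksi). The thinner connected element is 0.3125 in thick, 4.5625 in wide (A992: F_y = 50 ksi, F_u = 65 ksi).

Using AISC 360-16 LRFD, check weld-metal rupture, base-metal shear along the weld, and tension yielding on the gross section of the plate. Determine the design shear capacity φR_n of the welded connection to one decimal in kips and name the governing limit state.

64.2 kips (gross-section yield governs)

Weld metal: throat = 0.707×0.5 = 0.3535 in, L = 8.1875 in. φR_n = 0.75 × 0.6 × 80 × 0.3535 × 8.1875 = 104.2 kips.
Base metal shear (0.3125 in plate): yield φR_n = 1.0×0.6×50×0.3125×8.1875 = 76.8 kips; rupture φR_n = 0.75×0.6×65×0.3125×8.1875 = 74.8 kips; take 74.8 kips (rupture).
Tension yield (gross): A_g = 4.5625×0.3125 = 1.4258 in². φR_n = 0.90 × 50 × 1.4258 = 64.2 kips.
Governing: min(104.2, 74.8, 64.2) = 64.2 kips → gross-section yield.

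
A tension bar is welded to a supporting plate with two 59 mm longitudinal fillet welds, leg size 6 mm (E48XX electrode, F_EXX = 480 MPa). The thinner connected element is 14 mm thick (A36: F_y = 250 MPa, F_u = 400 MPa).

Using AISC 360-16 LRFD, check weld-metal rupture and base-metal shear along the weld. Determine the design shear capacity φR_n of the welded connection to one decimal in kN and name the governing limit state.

108.1 kN (weld metal governs)

Weld metal: throat = 0.707×6 = 4.242 mm, L = 2×59 = 118 mm. φR_n = 0.75 × 0.6 × 480 × 4.242 × 118 = 108.1 kN.
Base metal shear (14 mm plate): yield φR_n = 1.0×0.6×250×14×118 = 247.8 kN; rupture φR_n = 0.75×0.6×400×14×118 = 297.4 kN; take 247.8 kN (yield).
Governing: min(108.1, 247.8) = 108.1 kN → weld metal.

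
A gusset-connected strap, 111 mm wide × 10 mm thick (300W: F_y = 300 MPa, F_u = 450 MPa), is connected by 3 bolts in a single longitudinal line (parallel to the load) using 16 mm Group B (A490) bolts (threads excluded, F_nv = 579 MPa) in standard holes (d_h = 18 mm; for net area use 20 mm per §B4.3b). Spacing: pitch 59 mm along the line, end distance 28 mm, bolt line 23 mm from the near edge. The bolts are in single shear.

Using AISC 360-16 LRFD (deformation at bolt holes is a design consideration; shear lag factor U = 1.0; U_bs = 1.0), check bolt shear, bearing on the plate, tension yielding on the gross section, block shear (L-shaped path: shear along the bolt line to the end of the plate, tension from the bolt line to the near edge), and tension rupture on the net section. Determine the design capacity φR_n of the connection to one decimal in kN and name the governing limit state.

238.3 kN (block shear governs)

Bolt shear: A_b = π(16)²/4 = 201.06 mm². φR_n = 0.75 × 579 × 201.06 × 3 × 1 = 261.9 kN.
Bearing (10 mm plate, F_u = 450 MPa): end bolts L_c = 28 − 18/2 = 19, R_n = min(1.2×19×10×450, 2.4×16×10×450) = 102.6 kN/bolt; interior L_c = 59 − 18 = 41, R_n = 172.8 kN/bolt. φR_n = 0.75 × (1×102.6 + 2×172.8) = 336.2 kN.
Tension yield (gross): A_g = 111×10 = 1110 mm². φR_n = 0.90 × 300 × 1110 = 299.7 kN.
Block shear: shear path 1×[28+2×59] = 1×146 mm, A_gv = 1460, A_nv = 1×(146 − 2.5×20)×10 = 960 mm²; tension to near edge: (23 − 0.5×20)×10 = 130 mm². R_n = min(0.6×450×960, 0.6×300×1460) + 1.0×450×130 = min(259.2, 262.8) + 58.5 = 317.7 kN. φR_n = 0.75 × 317.7 = 238.3 kN.
Tension rupture (net): A_n = (111 − 1×20)×10 = 910 mm² (U = 1.0, A_e = A_n). φR_n = 0.75 × 450 × 910 = 307.1 kN.
Governing: min(261.9, 336.2, 299.7, 238.3, 307.1) = 238.3 kN → block shear.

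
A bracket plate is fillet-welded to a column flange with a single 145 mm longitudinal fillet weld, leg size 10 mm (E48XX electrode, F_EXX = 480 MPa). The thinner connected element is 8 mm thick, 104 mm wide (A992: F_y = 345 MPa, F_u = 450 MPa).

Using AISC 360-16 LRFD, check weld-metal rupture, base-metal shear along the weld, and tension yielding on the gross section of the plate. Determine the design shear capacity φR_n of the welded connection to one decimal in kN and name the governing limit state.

Weld metal: throat = 0.707×10 = 7.07 mm, L = 145 mm. φR_n = 0.75 × 0.6 × 480 × 7.07 × 145 = 221.4 kN.
Base metal shear (8 mm plate): yield φR_n = 1.0×0.6×345×8×145 = 240.1 kN; rupture φR_n = 0.75×0.6×450×8×145 = 234.9 kN; take 234.9 kN (rupture).
Tension yield (gross): A_g = 104×8 = 832 mm². φR_n = 0.90 × 345 × 832 = 258.3 kN.
Governing: min(221.4, 234.9, 258.3) = 221.4 kN → weld metal.

221.4 kN (weld metal governs)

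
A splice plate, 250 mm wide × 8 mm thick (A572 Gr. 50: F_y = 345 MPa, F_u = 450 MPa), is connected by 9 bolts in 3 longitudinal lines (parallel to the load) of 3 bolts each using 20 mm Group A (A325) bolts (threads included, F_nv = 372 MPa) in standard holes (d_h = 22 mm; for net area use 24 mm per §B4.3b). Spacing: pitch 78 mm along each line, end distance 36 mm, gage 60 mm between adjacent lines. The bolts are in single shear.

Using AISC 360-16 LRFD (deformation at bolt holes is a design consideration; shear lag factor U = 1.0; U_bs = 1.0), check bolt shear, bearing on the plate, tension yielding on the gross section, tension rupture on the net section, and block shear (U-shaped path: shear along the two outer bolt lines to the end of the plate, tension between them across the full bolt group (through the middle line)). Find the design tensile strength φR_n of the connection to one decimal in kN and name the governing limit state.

Bolt shear: A_b = π(20)²/4 = 314.16 mm². φR_n = 0.75 × 372 × 314.16 × 9 × 1 = 788.9 kN.
Bearing (8 mm plate, F_u = 450 MPa): end bolts L_c = 36 − 22/2 = 25, R_n = min(1.2×25×8×450, 2.4×20×8×450) = 108 kN/bolt; interior L_c = 78 − 22 = 56, R_n = 172.8 kN/bolt. φR_n = 0.75 × (3×108 + 6×172.8) = 1020.6 kN.
Tension yield (gross): A_g = 250×8 = 2000 mm². φR_n = 0.90 × 345 × 2000 = 621.0 kN.
Tension rupture (net): A_n = (250 − 3×24)×8 = 1424 mm² (U = 1.0, A_e = A_n). φR_n = 0.75 × 450 × 1424 = 480.6 kN.
Block shear: shear path 2×[36+2×78] = 2×192 mm, A_gv = 3072, A_nv = 2×(192 − 2.5×24)×8 = 2112 mm²; tension across gage: (120 − 2×24)×8 = 576 mm². R_n = min(0.6×450×2112, 0.6×345×3072) + 1.0×450×576 = min(570.24, 635.9) + 259.2 = 829.44 kN. φR_n = 0.75 × 829.44 = 622.1 kN.
Governing: min(788.9, 1020.6, 621.0, 480.6, 622.1) = 480.6 kN → net-section rupture.

480.6 kN (net-section rupture governs)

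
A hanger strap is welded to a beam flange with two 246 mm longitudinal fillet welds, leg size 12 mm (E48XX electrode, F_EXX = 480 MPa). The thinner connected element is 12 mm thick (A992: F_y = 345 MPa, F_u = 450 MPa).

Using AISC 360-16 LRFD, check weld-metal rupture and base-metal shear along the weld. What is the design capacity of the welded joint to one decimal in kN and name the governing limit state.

Weld metal: throat = 0.707×12 = 8.484 mm, L = 2×246 = 492 mm. φR_n = 0.75 × 0.6 × 480 × 8.484 × 492 = 901.6 kN.
Base metal shear (12 mm plate): yield φR_n = 1.0×0.6×345×12×492 = 1222.1 kN; rupture φR_n = 0.75×0.6×450×12×492 = 1195.6 kN; take 1195.6 kN (rupture).
Governing: min(901.6, 1195.6) = 901.6 kN → weld metal.

901.6 kN (weld metal governs)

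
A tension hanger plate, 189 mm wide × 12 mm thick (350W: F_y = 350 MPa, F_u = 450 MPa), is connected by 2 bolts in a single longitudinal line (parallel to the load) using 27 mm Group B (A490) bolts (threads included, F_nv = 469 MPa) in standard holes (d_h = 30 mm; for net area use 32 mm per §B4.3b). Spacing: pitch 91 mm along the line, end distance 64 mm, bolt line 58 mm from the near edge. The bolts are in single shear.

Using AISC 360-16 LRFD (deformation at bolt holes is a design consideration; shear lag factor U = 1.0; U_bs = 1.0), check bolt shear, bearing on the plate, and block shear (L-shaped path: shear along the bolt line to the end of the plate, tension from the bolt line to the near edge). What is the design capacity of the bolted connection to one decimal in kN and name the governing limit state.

402.8 kN (bolt shear governs)

Bolt shear: A_b = π(27)²/4 = 572.56 mm². φR_n = 0.75 × 469 × 572.56 × 2 × 1 = 402.8 kN.
Bearing (12 mm plate, F_u = 450 MPa): end bolts L_c = 64 − 30/2 = 49, R_n = min(1.2×49×12×450, 2.4×27×12×450) = 317.52 kN/bolt; interior L_c = 91 − 30 = 61, R_n = 349.92 kN/bolt. φR_n = 0.75 × (1×317.52 + 1×349.92) = 500.6 kN.
Block shear: shear path 1×[64+1×91] = 1×155 mm, A_gv = 1860, A_nv = 1×(155 − 1.5×32)×12 = 1284 mm²; tension to near edge: (58 − 0.5×32)×12 = 504 mm². R_n = min(0.6×450×1284, 0.6×350×1860) + 1.0×450×504 = min(346.68, 390.6) + 226.8 = 573.48 kN. φR_n = 0.75 × 573.48 = 430.1 kN.
Governing: min(402.8, 500.6, 430.1) = 402.8 kN → bolt shear.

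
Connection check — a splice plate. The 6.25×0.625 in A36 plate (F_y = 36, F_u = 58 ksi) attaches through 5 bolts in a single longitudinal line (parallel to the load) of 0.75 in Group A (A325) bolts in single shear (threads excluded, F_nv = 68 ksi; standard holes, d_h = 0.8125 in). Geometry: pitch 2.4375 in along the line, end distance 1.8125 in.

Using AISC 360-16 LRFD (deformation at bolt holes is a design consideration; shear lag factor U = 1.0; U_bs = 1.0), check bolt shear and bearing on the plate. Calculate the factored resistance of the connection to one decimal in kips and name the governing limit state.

Bolt shear: A_b = π(0.75)²/4 = 0.44179 in². φR_n = 0.75 × 68 × 0.44179 × 5 × 1 = 112.7 kips.
Bearing (0.625 in plate, F_u = 58 ksi): end bolts L_c = 1.8125 − 0.8125/2 = 1.40625, R_n = min(1.2×1.40625×0.625×58, 2.4×0.75×0.625×58) = 61.172 kips/bolt; interior L_c = 2.4375 − 0.8125 = 1.625, R_n = 65.25 kips/bolt. φR_n = 0.75 × (1×61.172 + 4×65.25) = 241.6 kips.
Governing: min(112.7, 241.6) = 112.7 kips → bolt shear.

112.7 kips (bolt shear governs)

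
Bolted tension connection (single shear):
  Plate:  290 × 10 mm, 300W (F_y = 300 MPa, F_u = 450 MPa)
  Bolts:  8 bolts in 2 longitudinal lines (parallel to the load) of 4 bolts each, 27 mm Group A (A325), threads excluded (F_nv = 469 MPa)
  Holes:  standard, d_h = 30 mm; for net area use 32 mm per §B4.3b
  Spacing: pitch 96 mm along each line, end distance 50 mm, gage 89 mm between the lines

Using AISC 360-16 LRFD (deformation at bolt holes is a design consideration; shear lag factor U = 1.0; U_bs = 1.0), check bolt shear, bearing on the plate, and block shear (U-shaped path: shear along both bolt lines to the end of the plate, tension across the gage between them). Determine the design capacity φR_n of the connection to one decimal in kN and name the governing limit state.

Bolt shear: A_b = π(27)²/4 = 572.56 mm². φR_n = 0.75 × 469 × 572.56 × 8 × 1 = 1611.2 kN.
Bearing (10 mm plate, F_u = 450 MPa): end bolts L_c = 50 − 30/2 = 35, R_n = min(1.2×35×10×450, 2.4×27×10×450) = 189 kN/bolt; interior L_c = 96 − 30 = 66, R_n = 291.6 kN/bolt. φR_n = 0.75 × (2×189 + 6×291.6) = 1595.7 kN.
Block shear: shear path 2×[50+3×96] = 2×338 mm, A_gv = 6760, A_nv = 2×(338 − 3.5×32)×10 = 4520 mm²; tension across gage: (89 − 1×32)×10 = 570 mm². R_n = min(0.6×450×4520, 0.6×300×6760) + 1.0×450×570 = min(1220.4, 1216.8) + 256.5 = 1473.3 kN. φR_n = 0.75 × 1473.3 = 1105.0 kN.
Governing: min(1611.2, 1595.7, 1105.0) = 1105.0 kN → block shear.

1105.0 kN (block shear governs)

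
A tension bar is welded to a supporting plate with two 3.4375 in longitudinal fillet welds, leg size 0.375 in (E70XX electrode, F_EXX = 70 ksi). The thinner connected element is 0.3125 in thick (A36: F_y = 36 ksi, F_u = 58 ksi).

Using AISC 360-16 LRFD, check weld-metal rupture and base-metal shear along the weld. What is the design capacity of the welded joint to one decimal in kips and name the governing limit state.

46.4 kips (base-metal shear governs)

Weld metal: throat = 0.707×0.375 = 0.26513 in, L = 2×3.4375 = 6.875 in. φR_n = 0.75 × 0.6 × 70 × 0.26513 × 6.875 = 57.4 kips.
Base metal shear (0.3125 in plate): yield φR_n = 1.0×0.6×36×0.3125×6.875 = 46.4 kips; rupture φR_n = 0.75×0.6×58×0.3125×6.875 = 56.1 kips; take 46.4 kips (yield).
Governing: min(57.4, 46.4) = 46.4 kips → base-metal shear.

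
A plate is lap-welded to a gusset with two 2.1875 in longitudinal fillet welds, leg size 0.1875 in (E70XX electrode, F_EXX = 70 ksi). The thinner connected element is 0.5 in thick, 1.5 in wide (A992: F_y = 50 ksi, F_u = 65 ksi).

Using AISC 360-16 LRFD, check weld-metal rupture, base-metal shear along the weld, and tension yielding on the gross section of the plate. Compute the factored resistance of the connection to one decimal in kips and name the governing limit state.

18.3 kips (weld metal governs)

Weld metal: throat = 0.707×0.1875 = 0.13256 in, L = 2×2.1875 = 4.375 in. φR_n = 0.75 × 0.6 × 70 × 0.13256 × 4.375 = 18.3 kips.
Base metal shear (0.5 in plate): yield φR_n = 1.0×0.6×50×0.5×4.375 = 65.6 kips; rupture φR_n = 0.75×0.6×65×0.5×4.375 = 64.0 kips; take 64.0 kips (rupture).
Tension yield (gross): A_g = 1.5×0.5 = 0.75 in². φR_n = 0.90 × 50 × 0.75 = 33.8 kips.
Governing: min(18.3, 64.0, 33.8) = 18.3 kips → weld metal.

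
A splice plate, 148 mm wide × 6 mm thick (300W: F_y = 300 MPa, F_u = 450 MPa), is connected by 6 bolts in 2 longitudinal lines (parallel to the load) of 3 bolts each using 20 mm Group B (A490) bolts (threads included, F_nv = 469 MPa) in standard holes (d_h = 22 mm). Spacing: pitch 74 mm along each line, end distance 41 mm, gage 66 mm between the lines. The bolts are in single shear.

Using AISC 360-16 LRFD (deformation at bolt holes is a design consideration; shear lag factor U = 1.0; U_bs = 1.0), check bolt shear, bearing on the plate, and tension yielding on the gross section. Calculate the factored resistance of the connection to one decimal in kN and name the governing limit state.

239.8 kN (gross-section yield governs)

Bolt shear: A_b = π(20)²/4 = 314.16 mm². φR_n = 0.75 × 469 × 314.16 × 6 × 1 = 663.0 kN.
Bearing (6 mm plate, F_u = 450 MPa): end bolts L_c = 41 − 22/2 = 30, R_n = min(1.2×30×6×450, 2.4×20×6×450) = 97.2 kN/bolt; interior L_c = 74 − 22 = 52, R_n = 129.6 kN/bolt. φR_n = 0.75 × (2×97.2 + 4×129.6) = 534.6 kN.
Tension yield (gross): A_g = 148×6 = 888 mm². φR_n = 0.90 × 300 × 888 = 239.8 kN.
Governing: min(663.0, 534.6, 239.8) = 239.8 kN → gross-section yield.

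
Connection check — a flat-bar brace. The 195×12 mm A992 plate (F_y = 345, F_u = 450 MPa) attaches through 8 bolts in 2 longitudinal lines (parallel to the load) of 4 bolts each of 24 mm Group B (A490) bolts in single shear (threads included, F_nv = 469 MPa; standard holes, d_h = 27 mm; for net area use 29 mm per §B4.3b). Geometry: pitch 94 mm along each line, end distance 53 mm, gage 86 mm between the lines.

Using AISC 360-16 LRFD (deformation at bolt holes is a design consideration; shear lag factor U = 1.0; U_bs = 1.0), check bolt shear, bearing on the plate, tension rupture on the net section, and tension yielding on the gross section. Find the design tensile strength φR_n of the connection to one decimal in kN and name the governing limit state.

554.9 kN (net-section rupture governs)

Bolt shear: A_b = π(24)²/4 = 452.39 mm². φR_n = 0.75 × 469 × 452.39 × 8 × 1 = 1273.0 kN.
Bearing (12 mm plate, F_u = 450 MPa): end bolts L_c = 53 − 27/2 = 39.5, R_n = min(1.2×39.5×12×450, 2.4×24×12×450) = 255.96 kN/bolt; interior L_c = 94 − 27 = 67, R_n = 311.04 kN/bolt. φR_n = 0.75 × (2×255.96 + 6×311.04) = 1783.6 kN.
Tension rupture (net): A_n = (195 − 2×29)×12 = 1644 mm² (U = 1.0, A_e = A_n). φR_n = 0.75 × 450 × 1644 = 554.9 kN.
Tension yield (gross): A_g = 195×12 = 2340 mm². φR_n = 0.90 × 345 × 2340 = 726.6 kN.
Governing: min(1273.0, 1783.6, 554.9, 726.6) = 554.9 kN → net-section rupture.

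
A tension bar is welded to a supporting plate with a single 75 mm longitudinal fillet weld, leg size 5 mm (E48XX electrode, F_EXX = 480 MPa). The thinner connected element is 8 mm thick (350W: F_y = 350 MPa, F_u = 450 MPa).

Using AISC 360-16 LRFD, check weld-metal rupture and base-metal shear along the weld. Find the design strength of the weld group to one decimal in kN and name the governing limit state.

57.3 kN (weld metal governs)

Weld metal: throat = 0.707×5 = 3.535 mm, L = 75 mm. φR_n = 0.75 × 0.6 × 480 × 3.535 × 75 = 57.3 kN.
Base metal shear (8 mm plate): yield φR_n = 1.0×0.6×350×8×75 = 126.0 kN; rupture φR_n = 0.75×0.6×450×8×75 = 121.5 kN; take 121.5 kN (rupture).
Governing: min(57.3, 121.5) = 57.3 kN → weld metal.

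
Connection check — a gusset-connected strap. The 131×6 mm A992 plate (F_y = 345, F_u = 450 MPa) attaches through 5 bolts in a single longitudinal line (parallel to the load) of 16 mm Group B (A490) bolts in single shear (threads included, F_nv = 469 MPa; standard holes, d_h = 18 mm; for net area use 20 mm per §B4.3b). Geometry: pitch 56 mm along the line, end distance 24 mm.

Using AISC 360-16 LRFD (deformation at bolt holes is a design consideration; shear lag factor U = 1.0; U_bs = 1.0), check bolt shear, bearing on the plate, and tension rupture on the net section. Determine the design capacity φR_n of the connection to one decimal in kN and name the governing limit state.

Bolt shear: A_b = π(16)²/4 = 201.06 mm². φR_n = 0.75 × 469 × 201.06 × 5 × 1 = 353.6 kN.
Bearing (6 mm plate, F_u = 450 MPa): end bolts L_c = 24 − 18/2 = 15, R_n = min(1.2×15×6×450, 2.4×16×6×450) = 48.6 kN/bolt; interior L_c = 56 − 18 = 38, R_n = 103.68 kN/bolt. φR_n = 0.75 × (1×48.6 + 4×103.68) = 347.5 kN.
Tension rupture (net): A_n = (131 − 1×20)×6 = 666 mm² (U = 1.0, A_e = A_n). φR_n = 0.75 × 450 × 666 = 224.8 kN.
Governing: min(353.6, 347.5, 224.8) = 224.8 kN → net-section rupture.

224.8 kN (net-section rupture governs)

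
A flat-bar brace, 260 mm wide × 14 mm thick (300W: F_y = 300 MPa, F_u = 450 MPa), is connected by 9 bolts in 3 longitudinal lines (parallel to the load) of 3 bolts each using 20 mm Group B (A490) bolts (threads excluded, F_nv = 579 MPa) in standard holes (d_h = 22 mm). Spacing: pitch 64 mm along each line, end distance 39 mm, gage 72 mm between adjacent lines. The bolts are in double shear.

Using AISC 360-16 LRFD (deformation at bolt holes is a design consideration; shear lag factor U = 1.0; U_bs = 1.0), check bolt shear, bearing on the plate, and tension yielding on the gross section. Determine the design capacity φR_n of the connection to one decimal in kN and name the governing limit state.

982.8 kN (gross-section yield governs)

Bolt shear: A_b = π(20)²/4 = 314.16 mm². φR_n = 0.75 × 579 × 314.16 × 9 × 2 = 2455.6 kN.
Bearing (14 mm plate, F_u = 450 MPa): end bolts L_c = 39 − 22/2 = 28, R_n = min(1.2×28×14×450, 2.4×20×14×450) = 211.68 kN/bolt; interior L_c = 64 − 22 = 42, R_n = 302.4 kN/bolt. φR_n = 0.75 × (3×211.68 + 6×302.4) = 1837.1 kN.
Tension yield (gross): A_g = 260×14 = 3640 mm². φR_n = 0.90 × 300 × 3640 = 982.8 kN.
Governing: min(2455.6, 1837.1, 982.8) = 982.8 kN → gross-section yield.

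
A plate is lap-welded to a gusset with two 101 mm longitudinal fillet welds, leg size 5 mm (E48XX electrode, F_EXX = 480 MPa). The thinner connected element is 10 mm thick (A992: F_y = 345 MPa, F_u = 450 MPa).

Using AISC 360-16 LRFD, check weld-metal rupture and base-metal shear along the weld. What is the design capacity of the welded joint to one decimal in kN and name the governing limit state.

154.2 kN (weld metal governs)

Weld metal: throat = 0.707×5 = 3.535 mm, L = 2×101 = 202 mm. φR_n = 0.75 × 0.6 × 480 × 3.535 × 202 = 154.2 kN.
Base metal shear (10 mm plate): yield φR_n = 1.0×0.6×345×10×202 = 418.1 kN; rupture φR_n = 0.75×0.6×450×10×202 = 409.1 kN; take 409.1 kN (rupture).
Governing: min(154.2, 409.1) = 154.2 kN → weld metal.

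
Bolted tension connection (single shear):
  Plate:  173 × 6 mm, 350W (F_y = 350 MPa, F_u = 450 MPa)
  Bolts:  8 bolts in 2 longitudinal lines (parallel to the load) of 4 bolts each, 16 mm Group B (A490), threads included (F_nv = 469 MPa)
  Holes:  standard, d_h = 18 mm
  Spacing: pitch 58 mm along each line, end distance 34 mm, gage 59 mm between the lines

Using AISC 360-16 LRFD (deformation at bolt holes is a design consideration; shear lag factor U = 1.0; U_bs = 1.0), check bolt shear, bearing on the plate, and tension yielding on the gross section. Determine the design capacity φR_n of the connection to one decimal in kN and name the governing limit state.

Bolt shear: A_b = π(16)²/4 = 201.06 mm². φR_n = 0.75 × 469 × 201.06 × 8 × 1 = 565.8 kN.
Bearing (6 mm plate, F_u = 450 MPa): end bolts L_c = 34 − 18/2 = 25, R_n = min(1.2×25×6×450, 2.4×16×6×450) = 81 kN/bolt; interior L_c = 58 − 18 = 40, R_n = 103.68 kN/bolt. φR_n = 0.75 × (2×81 + 6×103.68) = 588.1 kN.
Tension yield (gross): A_g = 173×6 = 1038 mm². φR_n = 0.90 × 350 × 1038 = 327.0 kN.
Governing: min(565.8, 588.1, 327.0) = 327.0 kN → gross-section yield.

327.0 kN (gross-section yield governs)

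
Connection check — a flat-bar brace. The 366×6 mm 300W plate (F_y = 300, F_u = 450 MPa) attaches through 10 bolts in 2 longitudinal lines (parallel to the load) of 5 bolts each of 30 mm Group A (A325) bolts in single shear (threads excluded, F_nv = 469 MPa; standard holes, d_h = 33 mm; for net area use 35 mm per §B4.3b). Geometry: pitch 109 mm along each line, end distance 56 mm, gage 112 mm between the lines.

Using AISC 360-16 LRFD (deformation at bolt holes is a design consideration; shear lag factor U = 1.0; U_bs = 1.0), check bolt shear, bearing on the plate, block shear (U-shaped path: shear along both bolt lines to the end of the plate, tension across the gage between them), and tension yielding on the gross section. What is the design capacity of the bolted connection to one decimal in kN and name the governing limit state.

592.9 kN (gross-section yield governs)

Bolt shear: A_b = π(30)²/4 = 706.86 mm². φR_n = 0.75 × 469 × 706.86 × 10 × 1 = 2486.4 kN.
Bearing (6 mm plate, F_u = 450 MPa): end bolts L_c = 56 − 33/2 = 39.5, R_n = min(1.2×39.5×6×450, 2.4×30×6×450) = 127.98 kN/bolt; interior L_c = 109 − 33 = 76, R_n = 194.4 kN/bolt. φR_n = 0.75 × (2×127.98 + 8×194.4) = 1358.4 kN.
Block shear: shear path 2×[56+4×109] = 2×492 mm, A_gv = 5904, A_nv = 2×(492 − 4.5×35)×6 = 4014 mm²; tension across gage: (112 − 1×35)×6 = 462 mm². R_n = min(0.6×450×4014, 0.6×300×5904) + 1.0×450×462 = min(1083.8, 1062.7) + 207.9 = 1270.6 kN. φR_n = 0.75 × 1270.6 = 953.0 kN.
Tension yield (gross): A_g = 366×6 = 2196 mm². φR_n = 0.90 × 300 × 2196 = 592.9 kN.
Governing: min(2486.4, 1358.4, 953.0, 592.9) = 592.9 kN → gross-section yield.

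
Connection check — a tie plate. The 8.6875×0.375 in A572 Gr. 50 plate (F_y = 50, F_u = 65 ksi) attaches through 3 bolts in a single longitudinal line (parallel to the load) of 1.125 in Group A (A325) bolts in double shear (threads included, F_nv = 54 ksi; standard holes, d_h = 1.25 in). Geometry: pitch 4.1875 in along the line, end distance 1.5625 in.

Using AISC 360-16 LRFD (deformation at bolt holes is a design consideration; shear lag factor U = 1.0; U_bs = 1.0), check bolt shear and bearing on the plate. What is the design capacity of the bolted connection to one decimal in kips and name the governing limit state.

119.3 kips (bearing governs)

Bolt shear: A_b = π(1.125)²/4 = 0.99402 in². φR_n = 0.75 × 54 × 0.99402 × 3 × 2 = 241.5 kips.
Bearing (0.375 in plate, F_u = 65 ksi): end bolts L_c = 1.5625 − 1.25/2 = 0.9375, R_n = min(1.2×0.9375×0.375×65, 2.4×1.125×0.375×65) = 27.422 kips/bolt; interior L_c = 4.1875 − 1.25 = 2.9375, R_n = 65.813 kips/bolt. φR_n = 0.75 × (1×27.422 + 2×65.813) = 119.3 kips.
Governing: min(241.5, 119.3) = 119.3 kips → bearing.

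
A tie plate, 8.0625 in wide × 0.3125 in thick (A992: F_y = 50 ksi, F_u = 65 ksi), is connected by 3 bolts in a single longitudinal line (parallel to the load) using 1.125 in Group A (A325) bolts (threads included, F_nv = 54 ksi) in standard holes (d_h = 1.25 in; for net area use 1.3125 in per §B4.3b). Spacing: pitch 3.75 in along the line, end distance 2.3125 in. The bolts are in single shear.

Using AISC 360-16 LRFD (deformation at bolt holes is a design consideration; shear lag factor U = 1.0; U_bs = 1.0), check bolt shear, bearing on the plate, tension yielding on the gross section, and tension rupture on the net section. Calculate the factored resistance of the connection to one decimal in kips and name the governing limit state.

102.8 kips (net-section rupture governs)

Bolt shear: A_b = π(1.125)²/4 = 0.99402 in². φR_n = 0.75 × 54 × 0.99402 × 3 × 1 = 120.8 kips.
Bearing (0.3125 in plate, F_u = 65 ksi): end bolts L_c = 2.3125 − 1.25/2 = 1.6875, R_n = min(1.2×1.6875×0.3125×65, 2.4×1.125×0.3125×65) = 41.133 kips/bolt; interior L_c = 3.75 − 1.25 = 2.5, R_n = 54.844 kips/bolt. φR_n = 0.75 × (1×41.133 + 2×54.844) = 113.1 kips.
Tension yield (gross): A_g = 8.0625×0.3125 = 2.5195 in². φR_n = 0.90 × 50 × 2.5195 = 113.4 kips.
Tension rupture (net): A_n = (8.0625 − 1×1.3125)×0.3125 = 2.1094 in² (U = 1.0, A_e = A_n). φR_n = 0.75 × 65 × 2.1094 = 102.8 kips.
Governing: min(120.8, 113.1, 113.4, 102.8) = 102.8 kips → net-section rupture.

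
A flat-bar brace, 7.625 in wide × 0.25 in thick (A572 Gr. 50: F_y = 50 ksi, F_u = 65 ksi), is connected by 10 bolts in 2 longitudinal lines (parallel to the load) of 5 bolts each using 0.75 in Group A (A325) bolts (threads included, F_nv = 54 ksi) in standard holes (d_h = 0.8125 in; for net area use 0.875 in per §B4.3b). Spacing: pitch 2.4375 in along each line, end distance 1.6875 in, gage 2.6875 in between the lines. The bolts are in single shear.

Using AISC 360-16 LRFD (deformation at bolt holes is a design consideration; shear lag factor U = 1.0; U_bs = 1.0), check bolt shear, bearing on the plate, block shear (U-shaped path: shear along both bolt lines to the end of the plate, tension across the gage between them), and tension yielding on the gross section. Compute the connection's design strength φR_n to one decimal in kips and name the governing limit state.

85.8 kips (gross-section yield governs)

Bolt shear: A_b = π(0.75)²/4 = 0.44179 in². φR_n = 0.75 × 54 × 0.44179 × 10 × 1 = 178.9 kips.
Bearing (0.25 in plate, F_u = 65 ksi): end bolts L_c = 1.6875 − 0.8125/2 = 1.28125, R_n = min(1.2×1.28125×0.25×65, 2.4×0.75×0.25×65) = 24.984 kips/bolt; interior L_c = 2.4375 − 0.8125 = 1.625, R_n = 29.25 kips/bolt. φR_n = 0.75 × (2×24.984 + 8×29.25) = 213.0 kips.
Block shear: shear path 2×[1.6875+4×2.4375] = 2×11.4375 in, A_gv = 5.7188, A_nv = 2×(11.4375 − 4.5×0.875)×0.25 = 3.75 in²; tension across gage: (2.6875 − 1×0.875)×0.25 = 0.45313 in². R_n = min(0.6×65×3.75, 0.6×50×5.7188) + 1.0×65×0.45313 = min(146.25, 171.56) + 29.453 = 175.7 kips. φR_n = 0.75 × 175.7 = 131.8 kips.
Tension yield (gross): A_g = 7.625×0.25 = 1.9063 in². φR_n = 0.90 × 50 × 1.9063 = 85.8 kips.
Governing: min(178.9, 213.0, 131.8, 85.8) = 85.8 kips → gross-section yield.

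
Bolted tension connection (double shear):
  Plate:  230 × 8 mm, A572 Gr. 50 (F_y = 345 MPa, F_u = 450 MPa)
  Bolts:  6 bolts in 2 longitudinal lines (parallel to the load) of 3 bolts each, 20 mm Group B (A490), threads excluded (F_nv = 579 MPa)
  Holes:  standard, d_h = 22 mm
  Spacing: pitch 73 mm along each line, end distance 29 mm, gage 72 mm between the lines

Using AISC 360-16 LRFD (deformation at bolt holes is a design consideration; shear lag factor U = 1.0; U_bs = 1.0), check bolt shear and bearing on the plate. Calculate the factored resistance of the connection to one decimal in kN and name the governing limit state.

Bolt shear: A_b = π(20)²/4 = 314.16 mm². φR_n = 0.75 × 579 × 314.16 × 6 × 2 = 1637.1 kN.
Bearing (8 mm plate, F_u = 450 MPa): end bolts L_c = 29 − 22/2 = 18, R_n = min(1.2×18×8×450, 2.4×20×8×450) = 77.76 kN/bolt; interior L_c = 73 − 22 = 51, R_n = 172.8 kN/bolt. φR_n = 0.75 × (2×77.76 + 4×172.8) = 635.0 kN.
Governing: min(1637.1, 635.0) = 635.0 kN → bearing.

635.0 kN (bearing governs)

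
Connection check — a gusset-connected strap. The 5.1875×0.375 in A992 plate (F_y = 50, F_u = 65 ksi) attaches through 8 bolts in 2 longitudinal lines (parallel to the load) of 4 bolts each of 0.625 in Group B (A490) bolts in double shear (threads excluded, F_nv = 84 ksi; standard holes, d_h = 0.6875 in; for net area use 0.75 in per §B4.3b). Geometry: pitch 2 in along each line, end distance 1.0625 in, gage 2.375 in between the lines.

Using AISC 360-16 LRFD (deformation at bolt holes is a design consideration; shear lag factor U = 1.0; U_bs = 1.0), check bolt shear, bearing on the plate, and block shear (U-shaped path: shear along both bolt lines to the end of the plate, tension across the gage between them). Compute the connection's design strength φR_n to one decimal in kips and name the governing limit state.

127.1 kips (block shear governs)

Bolt shear: A_b = π(0.625)²/4 = 0.3068 in². φR_n = 0.75 × 84 × 0.3068 × 8 × 2 = 309.3 kips.
Bearing (0.375 in plate, F_u = 65 ksi): end bolts L_c = 1.0625 − 0.6875/2 = 0.71875, R_n = min(1.2×0.71875×0.375×65, 2.4×0.625×0.375×65) = 21.023 kips/bolt; interior L_c = 2 − 0.6875 = 1.3125, R_n = 36.563 kips/bolt. φR_n = 0.75 × (2×21.023 + 6×36.563) = 196.1 kips.
Block shear: shear path 2×[1.0625+3×2] = 2×7.0625 in, A_gv = 5.2969, A_nv = 2×(7.0625 − 3.5×0.75)×0.375 = 3.3281 in²; tension across gage: (2.375 − 1×0.75)×0.375 = 0.60938 in². R_n = min(0.6×65×3.3281, 0.6×50×5.2969) + 1.0×65×0.60938 = min(129.8, 158.91) + 39.61 = 169.41 kips. φR_n = 0.75 × 169.41 = 127.1 kips.
Governing: min(309.3, 196.1, 127.1) = 127.1 kips → block shear.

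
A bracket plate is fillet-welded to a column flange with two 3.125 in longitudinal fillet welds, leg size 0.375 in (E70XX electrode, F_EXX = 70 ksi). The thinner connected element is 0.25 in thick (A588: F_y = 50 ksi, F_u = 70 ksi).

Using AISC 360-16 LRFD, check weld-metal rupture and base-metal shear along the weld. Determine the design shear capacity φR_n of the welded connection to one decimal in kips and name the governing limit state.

46.9 kips (base-metal shear governs)

Weld metal: throat = 0.707×0.375 = 0.26513 in, L = 2×3.125 = 6.25 in. φR_n = 0.75 × 0.6 × 70 × 0.26513 × 6.25 = 52.2 kips.
Base metal shear (0.25 in plate): yield φR_n = 1.0×0.6×50×0.25×6.25 = 46.9 kips; rupture φR_n = 0.75×0.6×70×0.25×6.25 = 49.2 kips; take 46.9 kips (yield).
Governing: min(52.2, 46.9) = 46.9 kips → base-metal shear.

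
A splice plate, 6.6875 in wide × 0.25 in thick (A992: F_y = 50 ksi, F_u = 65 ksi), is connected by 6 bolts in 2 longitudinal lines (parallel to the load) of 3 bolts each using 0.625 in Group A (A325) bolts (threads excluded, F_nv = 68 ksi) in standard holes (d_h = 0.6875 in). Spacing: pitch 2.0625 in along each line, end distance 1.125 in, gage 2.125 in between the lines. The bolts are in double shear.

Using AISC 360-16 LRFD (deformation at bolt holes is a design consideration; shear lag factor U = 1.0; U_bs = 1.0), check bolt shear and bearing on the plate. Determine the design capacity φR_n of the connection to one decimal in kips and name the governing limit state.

Bolt shear: A_b = π(0.625)²/4 = 0.3068 in². φR_n = 0.75 × 68 × 0.3068 × 6 × 2 = 187.8 kips.
Bearing (0.25 in plate, F_u = 65 ksi): end bolts L_c = 1.125 − 0.6875/2 = 0.78125, R_n = min(1.2×0.78125×0.25×65, 2.4×0.625×0.25×65) = 15.234 kips/bolt; interior L_c = 2.0625 − 0.6875 = 1.375, R_n = 24.375 kips/bolt. φR_n = 0.75 × (2×15.234 + 4×24.375) = 96.0 kips.
Governing: min(187.8, 96.0) = 96.0 kips → bearing.

96.0 kips (bearing governs)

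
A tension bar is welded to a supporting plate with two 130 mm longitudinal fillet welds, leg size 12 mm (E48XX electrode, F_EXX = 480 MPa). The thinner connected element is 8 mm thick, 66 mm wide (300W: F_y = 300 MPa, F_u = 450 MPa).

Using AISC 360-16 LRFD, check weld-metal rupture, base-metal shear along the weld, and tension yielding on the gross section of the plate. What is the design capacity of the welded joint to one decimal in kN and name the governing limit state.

Weld metal: throat = 0.707×12 = 8.484 mm, L = 2×130 = 260 mm. φR_n = 0.75 × 0.6 × 480 × 8.484 × 260 = 476.5 kN.
Base metal shear (8 mm plate): yield φR_n = 1.0×0.6×300×8×260 = 374.4 kN; rupture φR_n = 0.75×0.6×450×8×260 = 421.2 kN; take 374.4 kN (yield).
Tension yield (gross): A_g = 66×8 = 528 mm². φR_n = 0.90 × 300 × 528 = 142.6 kN.
Governing: min(476.5, 374.4, 142.6) = 142.6 kN → gross-section yield.

142.6 kN (gross-section yield governs)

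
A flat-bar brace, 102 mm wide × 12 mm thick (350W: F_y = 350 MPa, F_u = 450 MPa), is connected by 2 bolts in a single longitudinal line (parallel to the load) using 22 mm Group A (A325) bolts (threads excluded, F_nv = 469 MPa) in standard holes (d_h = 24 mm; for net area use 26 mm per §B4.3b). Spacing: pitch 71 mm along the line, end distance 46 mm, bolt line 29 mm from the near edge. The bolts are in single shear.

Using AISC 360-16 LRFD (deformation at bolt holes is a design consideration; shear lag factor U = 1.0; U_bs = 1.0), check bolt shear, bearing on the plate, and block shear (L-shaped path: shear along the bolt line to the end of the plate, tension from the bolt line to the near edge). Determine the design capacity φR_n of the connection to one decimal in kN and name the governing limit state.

Bolt shear: A_b = π(22)²/4 = 380.13 mm². φR_n = 0.75 × 469 × 380.13 × 2 × 1 = 267.4 kN.
Bearing (12 mm plate, F_u = 450 MPa): end bolts L_c = 46 − 24/2 = 34, R_n = min(1.2×34×12×450, 2.4×22×12×450) = 220.32 kN/bolt; interior L_c = 71 − 24 = 47, R_n = 285.12 kN/bolt. φR_n = 0.75 × (1×220.32 + 1×285.12) = 379.1 kN.
Block shear: shear path 1×[46+1×71] = 1×117 mm, A_gv = 1404, A_nv = 1×(117 − 1.5×26)×12 = 936 mm²; tension to near edge: (29 − 0.5×26)×12 = 192 mm². R_n = min(0.6×450×936, 0.6×350×1404) + 1.0×450×192 = min(252.72, 294.84) + 86.4 = 339.12 kN. φR_n = 0.75 × 339.12 = 254.3 kN.
Governing: min(267.4, 379.1, 254.3) = 254.3 kN → block shear.

254.3 kN (block shear governs)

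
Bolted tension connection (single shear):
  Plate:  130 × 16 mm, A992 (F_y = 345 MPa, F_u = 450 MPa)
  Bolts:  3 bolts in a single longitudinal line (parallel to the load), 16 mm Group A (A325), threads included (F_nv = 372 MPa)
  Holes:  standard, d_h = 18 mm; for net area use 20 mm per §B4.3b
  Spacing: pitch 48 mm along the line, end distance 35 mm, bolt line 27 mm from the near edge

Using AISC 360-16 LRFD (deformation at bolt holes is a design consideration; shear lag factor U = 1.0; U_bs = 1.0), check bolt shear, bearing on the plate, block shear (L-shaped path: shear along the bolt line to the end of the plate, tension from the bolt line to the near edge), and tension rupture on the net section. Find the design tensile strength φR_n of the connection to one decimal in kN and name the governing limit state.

Bolt shear: A_b = π(16)²/4 = 201.06 mm². φR_n = 0.75 × 372 × 201.06 × 3 × 1 = 168.3 kN.
Bearing (16 mm plate, F_u = 450 MPa): end bolts L_c = 35 − 18/2 = 26, R_n = min(1.2×26×16×450, 2.4×16×16×450) = 224.64 kN/bolt; interior L_c = 48 − 18 = 30, R_n = 259.2 kN/bolt. φR_n = 0.75 × (1×224.64 + 2×259.2) = 557.3 kN.
Block shear: shear path 1×[35+2×48] = 1×131 mm, A_gv = 2096, A_nv = 1×(131 − 2.5×20)×16 = 1296 mm²; tension to near edge: (27 − 0.5×20)×16 = 272 mm². R_n = min(0.6×450×1296, 0.6×345×2096) + 1.0×450×272 = min(349.92, 433.87) + 122.4 = 472.32 kN. φR_n = 0.75 × 472.32 = 354.2 kN.
Tension rupture (net): A_n = (130 − 1×20)×16 = 1760 mm² (U = 1.0, A_e = A_n). φR_n = 0.75 × 450 × 1760 = 594.0 kN.
Governing: min(168.3, 557.3, 354.2, 594.0) = 168.3 kN → bolt shear.

168.3 kN (bolt shear governs)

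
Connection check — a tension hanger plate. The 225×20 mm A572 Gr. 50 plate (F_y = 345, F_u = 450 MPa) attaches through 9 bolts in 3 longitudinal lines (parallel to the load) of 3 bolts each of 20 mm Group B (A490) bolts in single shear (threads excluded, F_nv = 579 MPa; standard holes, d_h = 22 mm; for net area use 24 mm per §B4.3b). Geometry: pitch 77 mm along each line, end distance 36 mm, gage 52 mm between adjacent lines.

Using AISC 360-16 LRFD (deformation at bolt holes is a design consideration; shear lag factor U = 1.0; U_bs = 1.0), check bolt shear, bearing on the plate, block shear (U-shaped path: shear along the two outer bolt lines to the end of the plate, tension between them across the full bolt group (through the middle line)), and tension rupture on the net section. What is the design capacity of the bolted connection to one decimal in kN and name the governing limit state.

Bolt shear: A_b = π(20)²/4 = 314.16 mm². φR_n = 0.75 × 579 × 314.16 × 9 × 1 = 1227.8 kN.
Bearing (20 mm plate, F_u = 450 MPa): end bolts L_c = 36 − 22/2 = 25, R_n = min(1.2×25×20×450, 2.4×20×20×450) = 270 kN/bolt; interior L_c = 77 − 22 = 55, R_n = 432 kN/bolt. φR_n = 0.75 × (3×270 + 6×432) = 2551.5 kN.
Block shear: shear path 2×[36+2×77] = 2×190 mm, A_gv = 7600, A_nv = 2×(190 − 2.5×24)×20 = 5200 mm²; tension across gage: (104 − 2×24)×20 = 1120 mm². R_n = min(0.6×450×5200, 0.6×345×7600) + 1.0×450×1120 = min(1404, 1573.2) + 504 = 1908 kN. φR_n = 0.75 × 1908 = 1431.0 kN.
Tension rupture (net): A_n = (225 − 3×24)×20 = 3060 mm² (U = 1.0, A_e = A_n). φR_n = 0.75 × 450 × 3060 = 1032.8 kN.
Governing: min(1227.8, 2551.5, 1431.0, 1032.8) = 1032.8 kN → net-section rupture.

1032.8 kN (net-section rupture governs)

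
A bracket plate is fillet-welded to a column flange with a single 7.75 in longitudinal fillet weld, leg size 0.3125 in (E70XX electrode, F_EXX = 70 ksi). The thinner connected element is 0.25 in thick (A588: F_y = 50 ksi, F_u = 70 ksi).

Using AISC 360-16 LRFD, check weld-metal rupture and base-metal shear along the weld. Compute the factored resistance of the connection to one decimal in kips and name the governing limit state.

Weld metal: throat = 0.707×0.3125 = 0.22094 in, L = 7.75 in. φR_n = 0.75 × 0.6 × 70 × 0.22094 × 7.75 = 53.9 kips.
Base metal shear (0.25 in plate): yield φR_n = 1.0×0.6×50×0.25×7.75 = 58.1 kips; rupture φR_n = 0.75×0.6×70×0.25×7.75 = 61.0 kips; take 58.1 kips (yield).
Governing: min(53.9, 58.1) = 53.9 kips → weld metal.

53.9 kips (weld metal governs)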